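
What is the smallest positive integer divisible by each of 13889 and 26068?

19055708

gcd first: 26068 = 1·13889 + 12179; 13889 = 1·12179 + 1710; 12179 = 7·1710 + 209; 1710 = 8·209 + 38; 209 = 5·38 + 19; 38 = 2·19 + 0 → gcd = 19
lcm = 13889·26068/gcd = 362058452/19 = 19055708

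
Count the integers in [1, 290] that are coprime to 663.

663 = 3·13·17. Inclusion–exclusion on these primes:
290 − ⌊290/3⌋ − ⌊290/13⌋ − ⌊290/17⌋ + ⌊290/39⌋ + ⌊290/51⌋ + ⌊290/221⌋ − ⌊290/663⌋ = 168

168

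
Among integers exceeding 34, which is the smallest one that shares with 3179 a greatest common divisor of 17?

Multiples of 17 above 34: 17·3, 17·4, … . Need the cofactor coprime to 3179/17 = 187.
Checking s = 3, 4, … the first with gcd(s, 187) = 1 is s = 3, giving 51.

51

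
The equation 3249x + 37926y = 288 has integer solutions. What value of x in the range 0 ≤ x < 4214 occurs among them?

Reduce mod 37926: 3249x ≡ 288 (mod 37926). With g = gcd(3249, 37926) = 9 dividing 288, divide through: 361x ≡ 32 (mod 4214).
Since gcd(361, 4214) = 1, x ≡ 32·(361)⁻¹ ≡ 1646 (mod 4214). Smallest non-negative: 1646.

1646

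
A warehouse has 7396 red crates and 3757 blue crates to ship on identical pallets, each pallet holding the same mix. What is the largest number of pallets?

1

Euclid: 7396 = 1·3757 + 3639; 3757 = 1·3639 + 118; 3639 = 30·118 + 99; 118 = 1·99 + 19; 99 = 5·19 + 4; 19 = 4·4 + 3; 4 = 1·3 + 1; 3 = 3·1 + 0. Last nonzero remainder: 1.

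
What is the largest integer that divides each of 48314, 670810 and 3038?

gcd(48314, 670810): 670810 = 13·48314 + 42728; 48314 = 1·42728 + 5586; 42728 = 7·5586 + 3626; 5586 = 1·3626 + 1960; 3626 = 1·1960 + 1666; 1960 = 1·1666 + 294; 1666 = 5·294 + 196; 294 = 1·196 + 98; 196 = 2·98 + 0 → 98
gcd(98, 3038): 3038 = 31·98 + 0 → 98

98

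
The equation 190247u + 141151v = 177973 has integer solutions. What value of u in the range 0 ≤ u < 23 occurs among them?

Reduce mod 141151: 190247u ≡ 177973 (mod 141151). With g = gcd(190247, 141151) = 6137 dividing 177973, divide through: 31u ≡ 29 (mod 23).
Since gcd(31, 23) = 1, u ≡ 29·(31)⁻¹ ≡ 18 (mod 23). Smallest non-negative: 18.

18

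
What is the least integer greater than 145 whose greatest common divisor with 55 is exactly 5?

150

Multiples of 5 above 145: 5·30, 5·31, … . Need the cofactor coprime to 55/5 = 11.
Checking s = 30, 31, … the first with gcd(s, 11) = 1 is s = 30, giving 150.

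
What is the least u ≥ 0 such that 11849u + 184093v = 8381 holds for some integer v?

Reduce mod 184093: 11849u ≡ 8381 (mod 184093). With g = gcd(11849, 184093) = 289 dividing 8381, divide through: 41u ≡ 29 (mod 637).
Since gcd(41, 637) = 1, u ≡ 29·(41)⁻¹ ≡ 125 (mod 637). Smallest non-negative: 125.

125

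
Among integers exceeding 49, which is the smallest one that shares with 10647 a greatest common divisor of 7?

56

gcd(m, 10647) = 7 forces 7 | m; write m = 7s. Then gcd(7s, 7·1521) = 7·gcd(s, 1521), so need gcd(s, 1521) = 1.
7s > 49 gives s ≥ 8. The least s ≥ 8 coprime to 1521 is 8, so m = 7·8 = 56.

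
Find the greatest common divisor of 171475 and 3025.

Euclid: 171475 = 56·3025 + 2075; 3025 = 1·2075 + 950; 2075 = 2·950 + 175; 950 = 5·175 + 75; 175 = 2·75 + 25; 75 = 3·25 + 0. Last nonzero remainder: 25.

25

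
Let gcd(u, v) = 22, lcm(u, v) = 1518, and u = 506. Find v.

Using uv = gcd(u,v)·lcm(u,v) = 22·1518 = 33396, we get v = 33396/506 = 66.

66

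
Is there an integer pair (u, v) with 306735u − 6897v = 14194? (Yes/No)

No

By Bézout, 306735u − 6897v = 14194 has integer solutions iff gcd(306735, 6897) | 14194.
Euclid: 306735 = 44·6897 + 3267; 6897 = 2·3267 + 363; 3267 = 9·363 + 0. gcd = 363; 14194 mod 363 = 37. No.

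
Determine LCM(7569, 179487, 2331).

lcm(7569, 179487) = 7569·179487/gcd = 1358537103/9 = 150948567
lcm(150948567, 2331) = 150948567·2331/gcd = 351861109677/2331 = 150948567

150948567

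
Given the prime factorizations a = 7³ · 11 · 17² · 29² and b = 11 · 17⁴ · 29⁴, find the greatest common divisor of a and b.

2673539

min exponent per shared prime: 11 · 17² · 29² = 2673539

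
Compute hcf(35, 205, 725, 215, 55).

5

35 = 5 · 7; 205 = 5 · 41; 725 = 5² · 29; 215 = 5 · 43; 55 = 5 · 11
gcd takes min exponent of each prime: 5 = 5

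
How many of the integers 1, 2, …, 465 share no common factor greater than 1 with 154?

182

154 = 2·7·11. Inclusion–exclusion on these primes:
465 − ⌊465/2⌋ − ⌊465/7⌋ − ⌊465/11⌋ + ⌊465/14⌋ + ⌊465/22⌋ + ⌊465/77⌋ − ⌊465/154⌋ = 182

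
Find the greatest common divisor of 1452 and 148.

4

Euclid: 1452 = 9·148 + 120; 148 = 1·120 + 28; 120 = 4·28 + 8; 28 = 3·8 + 4; 8 = 2·4 + 0. Last nonzero remainder: 4.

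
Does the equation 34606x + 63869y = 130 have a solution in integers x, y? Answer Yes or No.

Yes

gcd(34606, 63869): 63869 = 1·34606 + 29263; 34606 = 1·29263 + 5343; 29263 = 5·5343 + 2548; 5343 = 2·2548 + 247; 2548 = 10·247 + 78; 247 = 3·78 + 13; 78 = 6·13 + 0 → 13
13 divides 130, so a solution exists.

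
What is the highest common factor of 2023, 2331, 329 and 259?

2023 = 7 · 17²; 2331 = 3² · 7 · 37; 329 = 7 · 47; 259 = 7 · 37
gcd takes min exponent of each prime: 7 = 7

7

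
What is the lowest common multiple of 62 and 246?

62 = 2 · 31; 246 = 2 · 3 · 41
max exponents: 2 · 3 · 31 · 41 = 7626

7626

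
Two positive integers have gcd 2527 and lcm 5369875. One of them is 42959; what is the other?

315875

m·n = gcd·lcm = 2527·5369875 = 13569674125, so n = 13569674125/42959 = 315875.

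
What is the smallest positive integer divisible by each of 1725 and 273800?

1725 = 3 · 5² · 23; 273800 = 2³ · 5² · 37²
max exponents: 2³ · 3 · 5² · 23 · 37² = 18892200

18892200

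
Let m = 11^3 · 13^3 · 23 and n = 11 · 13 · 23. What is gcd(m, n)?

3289

min exponent per shared prime: 11 · 13 · 23 = 3289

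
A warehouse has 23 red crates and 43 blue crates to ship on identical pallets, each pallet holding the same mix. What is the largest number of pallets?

1

Euclid: 43 = 1·23 + 20; 23 = 1·20 + 3; 20 = 6·3 + 2; 3 = 1·2 + 1; 2 = 2·1 + 0. Last nonzero remainder: 1.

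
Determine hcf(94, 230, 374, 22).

2

94 = 2 · 47; 230 = 2 · 5 · 23; 374 = 2 · 11 · 17; 22 = 2 · 11
gcd takes min exponent of each prime: 2 = 2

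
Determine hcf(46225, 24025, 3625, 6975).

46225 = 5² · 43²; 24025 = 5² · 31²; 3625 = 5³ · 29; 6975 = 3² · 5² · 31
gcd takes min exponent of each prime: 5² = 25

25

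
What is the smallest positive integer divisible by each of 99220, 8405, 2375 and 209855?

99220 = 2² · 5 · 11² · 41; 8405 = 5 · 41²; 2375 = 5³ · 19; 209855 = 5 · 19 · 47²
lcm takes max exponent of each prime: 2² · 5³ · 11² · 19 · 41² · 47² = 4268471685500

4268471685500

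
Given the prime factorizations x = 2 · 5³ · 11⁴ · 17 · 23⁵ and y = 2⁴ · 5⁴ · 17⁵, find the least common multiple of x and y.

1337995114322655910000

max exponent per prime: 2⁴ · 5⁴ · 11⁴ · 17⁵ · 23⁵ = 1337995114322655910000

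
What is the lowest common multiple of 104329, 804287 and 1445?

lcm(104329, 804287) = 104329·804287/gcd = 83910458423/289 = 290347607
lcm(290347607, 1445) = 290347607·1445/gcd = 419552292115/289 = 1451738035

1451738035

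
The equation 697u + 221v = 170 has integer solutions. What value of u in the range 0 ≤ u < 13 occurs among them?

5

gcd(697, 221) = 17 (Euclid: 697 = 3·221 + 34; 221 = 6·34 + 17; 34 = 2·17 + 0), and 17 | 170.
Extended Euclid: 697·(-6) + 221·(19) = 17. Scale by 10: u₀ = -60.
General solution u = u₀ + 13t; reducing mod 13 gives u = 5 (and v = -15).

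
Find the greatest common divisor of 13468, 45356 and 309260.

gcd(13468, 45356): 45356 = 3·13468 + 4952; 13468 = 2·4952 + 3564; 4952 = 1·3564 + 1388; 3564 = 2·1388 + 788; 1388 = 1·788 + 600; 788 = 1·600 + 188; 600 = 3·188 + 36; 188 = 5·36 + 8; 36 = 4·8 + 4; 8 = 2·4 + 0 → 4
gcd(4, 309260): 309260 = 77315·4 + 0 → 4

4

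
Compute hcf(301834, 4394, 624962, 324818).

gcd(301834, 4394): 301834 = 68·4394 + 3042; 4394 = 1·3042 + 1352; 3042 = 2·1352 + 338; 1352 = 4·338 + 0 → 338
gcd(338, 624962): 624962 = 1849·338 + 0 → 338
gcd(338, 324818): 324818 = 961·338 + 0 → 338

338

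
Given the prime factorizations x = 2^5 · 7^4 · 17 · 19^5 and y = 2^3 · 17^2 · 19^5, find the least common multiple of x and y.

54980411488352

max exponent per prime: 2^5 · 7^4 · 17^2 · 19^5 = 54980411488352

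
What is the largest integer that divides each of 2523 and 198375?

Euclid: 198375 = 78·2523 + 1581; 2523 = 1·1581 + 942; 1581 = 1·942 + 639; 942 = 1·639 + 303; 639 = 2·303 + 33; 303 = 9·33 + 6; 33 = 5·6 + 3; 6 = 2·3 + 0. Last nonzero remainder: 3.

3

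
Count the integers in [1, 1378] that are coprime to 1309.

Prime factors of 1309: 7, 11, 17. Count integers ≤ 1378 divisible by none of them.
By inclusion–exclusion: 1378 − ⌊1378/7⌋ − ⌊1378/11⌋ − ⌊1378/17⌋ + ⌊1378/77⌋ + ⌊1378/119⌋ + ⌊1378/187⌋ − ⌊1378/1309⌋ = 1010.

1010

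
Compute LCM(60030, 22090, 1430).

60030 = 2 · 3² · 5 · 23 · 29; 22090 = 2 · 5 · 47²; 1430 = 2 · 5 · 11 · 13
lcm takes max exponent of each prime: 2 · 3² · 5 · 11 · 13 · 23 · 29 · 47² = 18962696610

18962696610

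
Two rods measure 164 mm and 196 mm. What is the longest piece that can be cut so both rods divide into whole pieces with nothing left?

4

Euclid: 196 = 1·164 + 32; 164 = 5·32 + 4; 32 = 8·4 + 0. Last nonzero remainder: 4.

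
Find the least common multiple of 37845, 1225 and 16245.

3347201025

37845 = 3² · 5 · 29²; 1225 = 5² · 7²; 16245 = 3² · 5 · 19²
lcm takes max exponent of each prime: 3² · 5² · 7² · 19² · 29² = 3347201025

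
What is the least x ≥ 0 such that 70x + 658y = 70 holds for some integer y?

1

Reduce mod 658: 70x ≡ 70 (mod 658). With g = gcd(70, 658) = 14 dividing 70, divide through: 5x ≡ 5 (mod 47).
Since gcd(5, 47) = 1, x ≡ 5·(5)⁻¹ ≡ 1 (mod 47). Smallest non-negative: 1.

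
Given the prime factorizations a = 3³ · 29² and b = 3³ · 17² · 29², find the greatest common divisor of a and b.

min exponent per shared prime: 3³ · 29² = 22707

22707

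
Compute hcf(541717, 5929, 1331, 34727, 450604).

541717 = 11⁴ · 37; 5929 = 7² · 11²; 1331 = 11³; 34727 = 7 · 11² · 41; 450604 = 2² · 7² · 11² · 19
gcd takes min exponent of each prime: 11² = 121

121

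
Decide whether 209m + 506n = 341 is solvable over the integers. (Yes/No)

By Bézout, 209m + 506n = 341 has integer solutions iff gcd(209, 506) | 341.
Euclid: 506 = 2·209 + 88; 209 = 2·88 + 33; 88 = 2·33 + 22; 33 = 1·22 + 11; 22 = 2·11 + 0. gcd = 11; 341 mod 11 = 0. Yes.

Yes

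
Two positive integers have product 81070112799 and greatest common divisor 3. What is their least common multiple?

Since gcd(u,v)·lcm(u,v) = uv, lcm = 81070112799/3 = 27023370933.

27023370933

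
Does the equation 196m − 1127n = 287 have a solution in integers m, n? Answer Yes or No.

gcd(196, 1127): 1127 = 5·196 + 147; 196 = 1·147 + 49; 147 = 3·49 + 0 → 49
49 does not divide 287, so a solution does not exist.

No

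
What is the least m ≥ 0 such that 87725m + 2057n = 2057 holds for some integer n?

0

Reduce mod 2057: 87725m ≡ 2057 (mod 2057). With g = gcd(87725, 2057) = 121 dividing 2057, divide through: 725m ≡ 17 (mod 17).
Since gcd(725, 17) = 1, m ≡ 17·(725)⁻¹ ≡ 0 (mod 17). Smallest non-negative: 0.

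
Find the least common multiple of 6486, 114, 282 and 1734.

6486 = 2 · 3 · 23 · 47; 114 = 2 · 3 · 19; 282 = 2 · 3 · 47; 1734 = 2 · 3 · 17²
lcm takes max exponent of each prime: 2 · 3 · 17² · 19 · 23 · 47 = 35614626

35614626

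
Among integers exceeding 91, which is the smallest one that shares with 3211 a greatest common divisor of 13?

104

gcd(t, 3211) = 13 forces 13 | t; write t = 13s. Then gcd(13s, 13·247) = 13·gcd(s, 247), so need gcd(s, 247) = 1.
13s > 91 gives s ≥ 8. The least s ≥ 8 coprime to 247 is 8, so t = 13·8 = 104.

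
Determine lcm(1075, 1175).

50525

1075 = 5² · 43; 1175 = 5² · 47
max exponents: 5² · 43 · 47 = 50525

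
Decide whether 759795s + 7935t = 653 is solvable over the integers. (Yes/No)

No

gcd(759795, 7935): 759795 = 95·7935 + 5970; 7935 = 1·5970 + 1965; 5970 = 3·1965 + 75; 1965 = 26·75 + 15; 75 = 5·15 + 0 → 15
15 does not divide 653, so a solution does not exist.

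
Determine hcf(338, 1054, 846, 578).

2

338 = 2 · 13²; 1054 = 2 · 17 · 31; 846 = 2 · 3² · 47; 578 = 2 · 17²
gcd takes min exponent of each prime: 2 = 2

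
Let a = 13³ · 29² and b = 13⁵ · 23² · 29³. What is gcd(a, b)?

1847677

min exponent per shared prime: 13³ · 29² = 1847677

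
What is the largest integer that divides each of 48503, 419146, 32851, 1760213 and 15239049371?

gcd(48503, 419146): 419146 = 8·48503 + 31122; 48503 = 1·31122 + 17381; 31122 = 1·17381 + 13741; 17381 = 1·13741 + 3640; 13741 = 3·3640 + 2821; 3640 = 1·2821 + 819; 2821 = 3·819 + 364; 819 = 2·364 + 91; 364 = 4·91 + 0 → 91
gcd(91, 32851): 32851 = 361·91 + 0 → 91
gcd(91, 1760213): 1760213 = 19343·91 + 0 → 91
gcd(91, 15239049371): 15239049371 = 167462081·91 + 0 → 91

91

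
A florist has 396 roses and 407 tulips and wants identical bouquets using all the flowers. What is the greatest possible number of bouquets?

396 = 2² · 3² · 11
407 = 11 · 37
Common: 11 = 11

11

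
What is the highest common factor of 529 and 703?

529 = 23²
703 = 19 · 37
Common: 1 = 1

1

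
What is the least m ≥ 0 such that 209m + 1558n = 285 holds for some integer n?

61

Euclid: 1558 = 7·209 + 95; 209 = 2·95 + 19; 95 = 5·19 + 0 → gcd = 19; 285 = 19·15.
Back-substitution yields 209·(15) + 1558·(-2) = 19, so one solution is m = 15·15 = 225, n = -2·15 = -30.
Solutions in m differ by 1558/19 = 82; the one in [0, 82) is 225 mod 82 = 61.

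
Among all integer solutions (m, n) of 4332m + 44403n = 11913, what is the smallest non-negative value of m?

13

gcd(4332, 44403) = 1083 (Euclid: 44403 = 10·4332 + 1083; 4332 = 4·1083 + 0), and 1083 | 11913.
Extended Euclid: 4332·(-10) + 44403·(1) = 1083. Scale by 11: m₀ = -110.
General solution m = m₀ + 41t; reducing mod 41 gives m = 13 (and n = -1).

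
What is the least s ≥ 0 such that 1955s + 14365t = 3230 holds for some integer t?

gcd(1955, 14365) = 85 (Euclid: 14365 = 7·1955 + 680; 1955 = 2·680 + 595; 680 = 1·595 + 85; 595 = 7·85 + 0), and 85 | 3230.
Extended Euclid: 1955·(-22) + 14365·(3) = 85. Scale by 38: s₀ = -836.
General solution s = s₀ + 169k; reducing mod 169 gives s = 9 (and t = -1).

9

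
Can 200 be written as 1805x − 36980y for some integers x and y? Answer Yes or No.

Yes

gcd(1805, 36980): 36980 = 20·1805 + 880; 1805 = 2·880 + 45; 880 = 19·45 + 25; 45 = 1·25 + 20; 25 = 1·20 + 5; 20 = 4·5 + 0 → 5
5 divides 200, so a solution exists.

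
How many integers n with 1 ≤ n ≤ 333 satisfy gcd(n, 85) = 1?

251

Prime factors of 85: 5, 17. Count integers ≤ 333 divisible by none of them.
By inclusion–exclusion: 333 − ⌊333/5⌋ − ⌊333/17⌋ + ⌊333/85⌋ = 251.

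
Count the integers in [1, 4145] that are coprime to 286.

286 = 2·11·13. Inclusion–exclusion on these primes:
4145 − ⌊4145/2⌋ − ⌊4145/11⌋ − ⌊4145/13⌋ + ⌊4145/22⌋ + ⌊4145/26⌋ + ⌊4145/143⌋ − ⌊4145/286⌋ = 1740

1740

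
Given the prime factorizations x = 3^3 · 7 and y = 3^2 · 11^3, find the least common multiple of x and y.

max exponent per prime: 3^3 · 7 · 11^3 = 251559

251559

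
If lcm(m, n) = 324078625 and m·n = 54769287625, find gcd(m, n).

gcd·lcm = product, so gcd = 54769287625/324078625 = 169.

169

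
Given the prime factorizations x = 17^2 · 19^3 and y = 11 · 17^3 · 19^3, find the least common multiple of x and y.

max exponent per prime: 11 · 17^3 · 19^3 = 370680937

370680937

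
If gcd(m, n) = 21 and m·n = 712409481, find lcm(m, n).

gcd·lcm = product, so lcm = 712409481/21 = 33924261.

33924261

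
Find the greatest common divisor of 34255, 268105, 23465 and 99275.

5

34255 = 5 · 13 · 17 · 31; 268105 = 5 · 29 · 43²; 23465 = 5 · 13 · 19²; 99275 = 5² · 11 · 19²
gcd takes min exponent of each prime: 5 = 5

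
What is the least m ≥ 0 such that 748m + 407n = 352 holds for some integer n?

7

Reduce mod 407: 748m ≡ 352 (mod 407). With g = gcd(748, 407) = 11 dividing 352, divide through: 68m ≡ 32 (mod 37).
Since gcd(68, 37) = 1, m ≡ 32·(68)⁻¹ ≡ 7 (mod 37). Smallest non-negative: 7.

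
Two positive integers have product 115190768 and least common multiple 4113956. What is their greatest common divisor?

gcd·lcm = product, so gcd = 115190768/4113956 = 28.

28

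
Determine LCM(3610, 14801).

3610 = 2 · 5 · 19²; 14801 = 19² · 41
max exponents: 2 · 5 · 19² · 41 = 148010

148010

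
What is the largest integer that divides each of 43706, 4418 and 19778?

2

43706 = 2 · 13 · 41²; 4418 = 2 · 47²; 19778 = 2 · 11 · 29 · 31
gcd takes min exponent of each prime: 2 = 2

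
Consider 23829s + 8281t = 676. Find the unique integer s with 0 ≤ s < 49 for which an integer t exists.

32

Euclid: 23829 = 2·8281 + 7267; 8281 = 1·7267 + 1014; 7267 = 7·1014 + 169; 1014 = 6·169 + 0 → gcd = 169; 676 = 169·4.
Back-substitution yields 23829·(8) + 8281·(-23) = 169, so one solution is s = 8·4 = 32, t = -23·4 = -92.
Solutions in s differ by 8281/169 = 49; the one in [0, 49) is 32 mod 49 = 32.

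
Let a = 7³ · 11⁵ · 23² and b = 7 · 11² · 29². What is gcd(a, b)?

min exponent per shared prime: 7 · 11² = 847

847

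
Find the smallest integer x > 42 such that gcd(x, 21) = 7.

49

gcd(x, 21) = 7 forces 7 | x; write x = 7s. Then gcd(7s, 7·3) = 7·gcd(s, 3), so need gcd(s, 3) = 1.
7s > 42 gives s ≥ 7. The least s ≥ 7 coprime to 3 is 7, so x = 7·7 = 49.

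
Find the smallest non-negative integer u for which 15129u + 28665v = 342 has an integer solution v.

gcd(15129, 28665) = 9 (Euclid: 28665 = 1·15129 + 13536; 15129 = 1·13536 + 1593; 13536 = 8·1593 + 792; 1593 = 2·792 + 9; 792 = 88·9 + 0), and 9 | 342.
Extended Euclid: 15129·(36) + 28665·(-19) = 9. Scale by 38: u₀ = 1368.
General solution u = u₀ + 3185t; reducing mod 3185 gives u = 1368 (and v = -722).

1368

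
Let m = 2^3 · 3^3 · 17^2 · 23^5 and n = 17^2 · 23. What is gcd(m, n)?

6647

min exponent per shared prime: 17^2 · 23 = 6647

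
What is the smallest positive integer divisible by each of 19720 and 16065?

gcd first: 19720 = 1·16065 + 3655; 16065 = 4·3655 + 1445; 3655 = 2·1445 + 765; 1445 = 1·765 + 680; 765 = 1·680 + 85; 680 = 8·85 + 0 → gcd = 85
lcm = 19720·16065/gcd = 316801800/85 = 3727080

3727080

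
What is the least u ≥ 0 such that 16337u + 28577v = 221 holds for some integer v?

Euclid: 28577 = 1·16337 + 12240; 16337 = 1·12240 + 4097; 12240 = 2·4097 + 4046; 4097 = 1·4046 + 51; 4046 = 79·51 + 17; 51 = 3·17 + 0 → gcd = 17; 221 = 17·13.
Back-substitution yields 16337·(-558) + 28577·(319) = 17, so one solution is u = -558·13 = -7254, v = 319·13 = 4147.
Solutions in u differ by 28577/17 = 1681; the one in [0, 1681) is -7254 mod 1681 = 1151.

1151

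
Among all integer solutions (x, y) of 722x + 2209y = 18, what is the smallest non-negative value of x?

gcd(722, 2209) = 1 (Euclid: 2209 = 3·722 + 43; 722 = 16·43 + 34; 43 = 1·34 + 9; 34 = 3·9 + 7; 9 = 1·7 + 2; 7 = 3·2 + 1; 2 = 2·1 + 0), and 1 | 18.
Extended Euclid: 722·(976) + 2209·(-319) = 1. Scale by 18: x₀ = 17568.
General solution x = x₀ + 2209t; reducing mod 2209 gives x = 2105 (and y = -688).

2105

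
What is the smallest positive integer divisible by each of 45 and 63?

315

gcd first: 63 = 1·45 + 18; 45 = 2·18 + 9; 18 = 2·9 + 0 → gcd = 9
lcm = 45·63/gcd = 2835/9 = 315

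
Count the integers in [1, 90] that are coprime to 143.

76

143 = 11·13. Inclusion–exclusion on these primes:
90 − ⌊90/11⌋ − ⌊90/13⌋ + ⌊90/143⌋ = 76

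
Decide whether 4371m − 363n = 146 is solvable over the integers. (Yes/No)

No

gcd(4371, 363): 4371 = 12·363 + 15; 363 = 24·15 + 3; 15 = 5·3 + 0 → 3
3 does not divide 146, so a solution does not exist.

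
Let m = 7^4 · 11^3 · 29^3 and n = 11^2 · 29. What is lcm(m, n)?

max exponent per prime: 7^4 · 11^3 · 29^3 = 77940683359

77940683359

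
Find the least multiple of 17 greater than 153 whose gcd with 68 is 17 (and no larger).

187

68 = 17·4. Any t with gcd(t, 68) = 17 is a multiple of 17, say 17s, with s coprime to 4.
Need s > 153/17, so s ≥ 10. First s ≥ 10 with gcd(s, 4) = 1 is s = 11. Thus t = 17·11 = 187.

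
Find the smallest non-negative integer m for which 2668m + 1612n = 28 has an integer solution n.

Euclid: 2668 = 1·1612 + 1056; 1612 = 1·1056 + 556; 1056 = 1·556 + 500; 556 = 1·500 + 56; 500 = 8·56 + 52; 56 = 1·52 + 4; 52 = 13·4 + 0 → gcd = 4; 28 = 4·7.
Back-substitution yields 2668·(-29) + 1612·(48) = 4, so one solution is m = -29·7 = -203, n = 48·7 = 336.
Solutions in m differ by 1612/4 = 403; the one in [0, 403) is -203 mod 403 = 200.

200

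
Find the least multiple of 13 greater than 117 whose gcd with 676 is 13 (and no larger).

676 = 13·52. Any k with gcd(k, 676) = 13 is a multiple of 13, say 13s, with s coprime to 52.
Need s > 117/13, so s ≥ 10. First s ≥ 10 with gcd(s, 52) = 1 is s = 11. Thus k = 13·11 = 143.

143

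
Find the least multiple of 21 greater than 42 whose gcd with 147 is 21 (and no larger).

gcd(a, 147) = 21 forces 21 | a; write a = 21s. Then gcd(21s, 21·7) = 21·gcd(s, 7), so need gcd(s, 7) = 1.
21s > 42 gives s ≥ 3. The least s ≥ 3 coprime to 7 is 3, so a = 21·3 = 63.

63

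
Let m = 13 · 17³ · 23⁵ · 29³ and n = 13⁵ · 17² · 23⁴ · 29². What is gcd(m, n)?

884195977717

min exponent per shared prime: 13 · 17² · 23⁴ · 29² = 884195977717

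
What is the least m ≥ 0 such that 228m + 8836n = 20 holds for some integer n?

Reduce mod 8836: 228m ≡ 20 (mod 8836). With g = gcd(228, 8836) = 4 dividing 20, divide through: 57m ≡ 5 (mod 2209).
Since gcd(57, 2209) = 1, m ≡ 5·(57)⁻¹ ≡ 1434 (mod 2209). Smallest non-negative: 1434.

1434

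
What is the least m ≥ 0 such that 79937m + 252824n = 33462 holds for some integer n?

Reduce mod 252824: 79937m ≡ 33462 (mod 252824). With g = gcd(79937, 252824) = 1859 dividing 33462, divide through: 43m ≡ 18 (mod 136).
Since gcd(43, 136) = 1, m ≡ 18·(43)⁻¹ ≡ 70 (mod 136). Smallest non-negative: 70.

70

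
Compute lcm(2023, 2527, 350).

lcm(2023, 2527) = 2023·2527/gcd = 5112121/7 = 730303
lcm(730303, 350) = 730303·350/gcd = 255606050/7 = 36515150

36515150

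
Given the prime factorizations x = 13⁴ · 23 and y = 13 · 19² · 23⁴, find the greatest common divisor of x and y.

min exponent per shared prime: 13 · 23 = 299

299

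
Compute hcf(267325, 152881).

289

Euclid: 267325 = 1·152881 + 114444; 152881 = 1·114444 + 38437; 114444 = 2·38437 + 37570; 38437 = 1·37570 + 867; 37570 = 43·867 + 289; 867 = 3·289 + 0. Last nonzero remainder: 289.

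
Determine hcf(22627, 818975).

22627 = 11³ · 17
818975 = 5² · 17 · 41 · 47
Common: 17 = 17

17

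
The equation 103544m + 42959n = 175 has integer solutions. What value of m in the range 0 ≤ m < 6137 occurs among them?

Reduce mod 42959: 103544m ≡ 175 (mod 42959). With g = gcd(103544, 42959) = 7 dividing 175, divide through: 14792m ≡ 25 (mod 6137).
Since gcd(14792, 6137) = 1, m ≡ 25·(14792)⁻¹ ≡ 3166 (mod 6137). Smallest non-negative: 3166.

3166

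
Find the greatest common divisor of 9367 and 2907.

Euclid: 9367 = 3·2907 + 646; 2907 = 4·646 + 323; 646 = 2·323 + 0. Last nonzero remainder: 323.

323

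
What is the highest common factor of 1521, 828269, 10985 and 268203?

169

gcd(1521, 828269): 828269 = 544·1521 + 845; 1521 = 1·845 + 676; 845 = 1·676 + 169; 676 = 4·169 + 0 → 169
gcd(169, 10985): 10985 = 65·169 + 0 → 169
gcd(169, 268203): 268203 = 1587·169 + 0 → 169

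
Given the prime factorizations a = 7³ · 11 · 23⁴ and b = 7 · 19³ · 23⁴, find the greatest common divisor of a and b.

min exponent per shared prime: 7 · 23⁴ = 1958887

1958887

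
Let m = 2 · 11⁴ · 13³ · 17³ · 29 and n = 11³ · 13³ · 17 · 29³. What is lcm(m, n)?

7708529718152978

max exponent per prime: 2 · 11⁴ · 13³ · 17³ · 29³ = 7708529718152978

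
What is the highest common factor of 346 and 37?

Euclid: 346 = 9·37 + 13; 37 = 2·13 + 11; 13 = 1·11 + 2; 11 = 5·2 + 1; 2 = 2·1 + 0. Last nonzero remainder: 1.

1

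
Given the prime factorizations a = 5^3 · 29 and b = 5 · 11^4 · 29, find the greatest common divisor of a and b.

min exponent per shared prime: 5 · 29 = 145

145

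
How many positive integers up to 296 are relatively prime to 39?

Prime factors of 39: 3, 13. Count integers ≤ 296 divisible by none of them.
By inclusion–exclusion: 296 − ⌊296/3⌋ − ⌊296/13⌋ + ⌊296/39⌋ = 183.

183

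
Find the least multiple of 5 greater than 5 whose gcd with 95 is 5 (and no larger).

10

95 = 5·19. Any a with gcd(a, 95) = 5 is a multiple of 5, say 5s, with s coprime to 19.
Need s > 5/5, so s ≥ 2. First s ≥ 2 with gcd(s, 19) = 1 is s = 2. Thus a = 5·2 = 10.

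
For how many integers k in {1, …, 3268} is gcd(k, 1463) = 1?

1463 = 7·11·19. Inclusion–exclusion on these primes:
3268 − ⌊3268/7⌋ − ⌊3268/11⌋ − ⌊3268/19⌋ + ⌊3268/77⌋ + ⌊3268/133⌋ + ⌊3268/209⌋ − ⌊3268/1463⌋ = 2412

2412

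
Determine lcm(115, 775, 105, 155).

115 = 5 · 23; 775 = 5² · 31; 105 = 3 · 5 · 7; 155 = 5 · 31
lcm takes max exponent of each prime: 3 · 5² · 7 · 23 · 31 = 374325

374325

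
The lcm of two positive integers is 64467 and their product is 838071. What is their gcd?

13

gcd·lcm = product, so gcd = 838071/64467 = 13.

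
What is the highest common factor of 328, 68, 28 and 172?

328 = 2³ · 41; 68 = 2² · 17; 28 = 2² · 7; 172 = 2² · 43
gcd takes min exponent of each prime: 2² = 4

4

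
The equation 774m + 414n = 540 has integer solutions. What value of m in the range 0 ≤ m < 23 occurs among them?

Euclid: 774 = 1·414 + 360; 414 = 1·360 + 54; 360 = 6·54 + 36; 54 = 1·36 + 18; 36 = 2·18 + 0 → gcd = 18; 540 = 18·30.
Back-substitution yields 774·(-8) + 414·(15) = 18, so one solution is m = -8·30 = -240, n = 15·30 = 450.
Solutions in m differ by 414/18 = 23; the one in [0, 23) is -240 mod 23 = 13.

13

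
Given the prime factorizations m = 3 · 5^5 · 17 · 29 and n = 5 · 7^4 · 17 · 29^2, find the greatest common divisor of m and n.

min exponent per shared prime: 5 · 17 · 29 = 2465

2465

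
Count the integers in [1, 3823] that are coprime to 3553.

3099

Prime factors of 3553: 11, 17, 19. Count integers ≤ 3823 divisible by none of them.
By inclusion–exclusion: 3823 − ⌊3823/11⌋ − ⌊3823/17⌋ − ⌊3823/19⌋ + ⌊3823/187⌋ + ⌊3823/209⌋ + ⌊3823/323⌋ − ⌊3823/3553⌋ = 3099.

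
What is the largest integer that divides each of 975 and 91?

Euclid: 975 = 10·91 + 65; 91 = 1·65 + 26; 65 = 2·26 + 13; 26 = 2·13 + 0. Last nonzero remainder: 13.

13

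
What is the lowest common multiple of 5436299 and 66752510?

gcd first: 66752510 = 12·5436299 + 1516922; 5436299 = 3·1516922 + 885533; 1516922 = 1·885533 + 631389; 885533 = 1·631389 + 254144; 631389 = 2·254144 + 123101; 254144 = 2·123101 + 7942; 123101 = 15·7942 + 3971; 7942 = 2·3971 + 0 → gcd = 3971
lcm = 5436299·66752510/gcd = 362886603360490/3971 = 91384186190

91384186190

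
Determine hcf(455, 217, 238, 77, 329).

455 = 5 · 7 · 13; 217 = 7 · 31; 238 = 2 · 7 · 17; 77 = 7 · 11; 329 = 7 · 47
gcd takes min exponent of each prime: 7 = 7

7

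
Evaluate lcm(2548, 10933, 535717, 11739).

276429972

2548 = 2² · 7² · 13; 10933 = 13 · 29²; 535717 = 7² · 13 · 29²; 11739 = 3 · 7 · 13 · 43
lcm takes max exponent of each prime: 2² · 3 · 7² · 13 · 29² · 43 = 276429972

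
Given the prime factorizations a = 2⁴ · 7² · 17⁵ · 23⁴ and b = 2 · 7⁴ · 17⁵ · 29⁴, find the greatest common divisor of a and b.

139145986

min exponent per shared prime: 2 · 7² · 17⁵ = 139145986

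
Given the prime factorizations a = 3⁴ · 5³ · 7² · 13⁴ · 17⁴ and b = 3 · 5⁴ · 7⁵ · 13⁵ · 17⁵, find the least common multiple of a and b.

max exponent per prime: 3⁴ · 5⁴ · 7⁵ · 13⁵ · 17⁵ = 448555932281658166875

448555932281658166875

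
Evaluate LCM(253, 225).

56925

gcd first: 253 = 1·225 + 28; 225 = 8·28 + 1; 28 = 28·1 + 0 → gcd = 1
lcm = 253·225/gcd = 56925/1 = 56925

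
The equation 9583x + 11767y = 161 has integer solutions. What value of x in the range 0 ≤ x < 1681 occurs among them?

1029

Reduce mod 11767: 9583x ≡ 161 (mod 11767). With g = gcd(9583, 11767) = 7 dividing 161, divide through: 1369x ≡ 23 (mod 1681).
Since gcd(1369, 1681) = 1, x ≡ 23·(1369)⁻¹ ≡ 1029 (mod 1681). Smallest non-negative: 1029.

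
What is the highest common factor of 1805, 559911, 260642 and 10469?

361

gcd(1805, 559911): 559911 = 310·1805 + 361; 1805 = 5·361 + 0 → 361
gcd(361, 260642): 260642 = 722·361 + 0 → 361
gcd(361, 10469): 10469 = 29·361 + 0 → 361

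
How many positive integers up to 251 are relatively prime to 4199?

207

4199 = 13·17·19. Inclusion–exclusion on these primes:
251 − ⌊251/13⌋ − ⌊251/17⌋ − ⌊251/19⌋ + ⌊251/221⌋ + ⌊251/247⌋ + ⌊251/323⌋ − ⌊251/4199⌋ = 207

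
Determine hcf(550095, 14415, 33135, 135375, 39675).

15

gcd(550095, 14415): 550095 = 38·14415 + 2325; 14415 = 6·2325 + 465; 2325 = 5·465 + 0 → 465
gcd(465, 33135): 33135 = 71·465 + 120; 465 = 3·120 + 105; 120 = 1·105 + 15; 105 = 7·15 + 0 → 15
gcd(15, 135375): 135375 = 9025·15 + 0 → 15
gcd(15, 39675): 39675 = 2645·15 + 0 → 15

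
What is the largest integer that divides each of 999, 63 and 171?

9

999 = 3³ · 37; 63 = 3² · 7; 171 = 3² · 19
gcd takes min exponent of each prime: 3² = 9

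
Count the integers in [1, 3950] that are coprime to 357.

357 = 3·7·17. Inclusion–exclusion on these primes:
3950 − ⌊3950/3⌋ − ⌊3950/7⌋ − ⌊3950/17⌋ + ⌊3950/21⌋ + ⌊3950/51⌋ + ⌊3950/119⌋ − ⌊3950/357⌋ = 2125

2125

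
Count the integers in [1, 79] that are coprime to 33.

33 = 3·11. Inclusion–exclusion on these primes:
79 − ⌊79/3⌋ − ⌊79/11⌋ + ⌊79/33⌋ = 48

48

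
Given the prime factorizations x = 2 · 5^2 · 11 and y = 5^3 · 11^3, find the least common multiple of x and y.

max exponent per prime: 2 · 5^3 · 11^3 = 332750

332750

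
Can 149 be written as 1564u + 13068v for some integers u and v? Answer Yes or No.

By Bézout, 1564u + 13068v = 149 has integer solutions iff gcd(1564, 13068) | 149.
Euclid: 13068 = 8·1564 + 556; 1564 = 2·556 + 452; 556 = 1·452 + 104; 452 = 4·104 + 36; 104 = 2·36 + 32; 36 = 1·32 + 4; 32 = 8·4 + 0. gcd = 4; 149 mod 4 = 1. No.

No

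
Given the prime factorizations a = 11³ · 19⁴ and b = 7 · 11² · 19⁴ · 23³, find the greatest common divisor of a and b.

min exponent per shared prime: 11² · 19⁴ = 15768841

15768841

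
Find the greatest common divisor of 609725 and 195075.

25

609725 = 5² · 29³
195075 = 3³ · 5² · 17²
Common: 5² = 25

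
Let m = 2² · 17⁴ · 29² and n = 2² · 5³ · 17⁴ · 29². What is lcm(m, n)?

max exponent per prime: 2² · 5³ · 17⁴ · 29² = 35120580500

35120580500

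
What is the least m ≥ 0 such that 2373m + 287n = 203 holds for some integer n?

25

Reduce mod 287: 2373m ≡ 203 (mod 287). With g = gcd(2373, 287) = 7 dividing 203, divide through: 339m ≡ 29 (mod 41).
Since gcd(339, 41) = 1, m ≡ 29·(339)⁻¹ ≡ 25 (mod 41). Smallest non-negative: 25.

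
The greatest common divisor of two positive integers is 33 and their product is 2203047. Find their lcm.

Since gcd(u,v)·lcm(u,v) = uv, lcm = 2203047/33 = 66759.

66759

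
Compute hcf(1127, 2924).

1

1127 = 7² · 23
2924 = 2² · 17 · 43
Common: 1 = 1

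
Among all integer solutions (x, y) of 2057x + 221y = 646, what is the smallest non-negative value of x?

3

Reduce mod 221: 2057x ≡ 646 (mod 221). With g = gcd(2057, 221) = 17 dividing 646, divide through: 121x ≡ 38 (mod 13).
Since gcd(121, 13) = 1, x ≡ 38·(121)⁻¹ ≡ 3 (mod 13). Smallest non-negative: 3.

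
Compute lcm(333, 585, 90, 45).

lcm(333, 585) = 333·585/gcd = 194805/9 = 21645
lcm(21645, 90) = 21645·90/gcd = 1948050/45 = 43290
lcm(43290, 45) = 43290·45/gcd = 1948050/45 = 43290

43290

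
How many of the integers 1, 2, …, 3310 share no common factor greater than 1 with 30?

882

30 = 2·3·5. Inclusion–exclusion on these primes:
3310 − ⌊3310/2⌋ − ⌊3310/3⌋ − ⌊3310/5⌋ + ⌊3310/6⌋ + ⌊3310/10⌋ + ⌊3310/15⌋ − ⌊3310/30⌋ = 882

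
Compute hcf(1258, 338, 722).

gcd(1258, 338): 1258 = 3·338 + 244; 338 = 1·244 + 94; 244 = 2·94 + 56; 94 = 1·56 + 38; 56 = 1·38 + 18; 38 = 2·18 + 2; 18 = 9·2 + 0 → 2
gcd(2, 722): 722 = 361·2 + 0 → 2

2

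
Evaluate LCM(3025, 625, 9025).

3025 = 5² · 11²; 625 = 5⁴; 9025 = 5² · 19²
lcm takes max exponent of each prime: 5⁴ · 11² · 19² = 27300625

27300625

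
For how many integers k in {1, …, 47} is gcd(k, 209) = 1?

Prime factors of 209: 11, 19. Count integers ≤ 47 divisible by none of them.
By inclusion–exclusion: 47 − ⌊47/11⌋ − ⌊47/19⌋ + ⌊47/209⌋ = 41.

41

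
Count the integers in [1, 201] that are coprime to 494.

88

494 = 2·13·19. Inclusion–exclusion on these primes:
201 − ⌊201/2⌋ − ⌊201/13⌋ − ⌊201/19⌋ + ⌊201/26⌋ + ⌊201/38⌋ + ⌊201/247⌋ − ⌊201/494⌋ = 88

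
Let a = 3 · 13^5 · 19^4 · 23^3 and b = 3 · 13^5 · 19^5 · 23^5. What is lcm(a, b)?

max exponent per prime: 3 · 13^5 · 19^5 · 23^5 = 17751914647357717203

17751914647357717203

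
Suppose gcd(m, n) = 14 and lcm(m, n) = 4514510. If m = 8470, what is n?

7462

Using mn = gcd(m,n)·lcm(m,n) = 14·4514510 = 63203140, we get n = 63203140/8470 = 7462.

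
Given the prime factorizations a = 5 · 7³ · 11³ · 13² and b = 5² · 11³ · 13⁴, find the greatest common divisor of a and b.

min exponent per shared prime: 5 · 11³ · 13² = 1124695

1124695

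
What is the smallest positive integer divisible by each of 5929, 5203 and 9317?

5929 = 7² · 11²; 5203 = 11² · 43; 9317 = 7 · 11³
lcm takes max exponent of each prime: 7² · 11³ · 43 = 2804417

2804417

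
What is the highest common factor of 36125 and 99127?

36125 = 5³ · 17²
99127 = 7³ · 17²
Common: 17² = 289

289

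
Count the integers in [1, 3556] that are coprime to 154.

1385

Prime factors of 154: 2, 7, 11. Count integers ≤ 3556 divisible by none of them.
By inclusion–exclusion: 3556 − ⌊3556/2⌋ − ⌊3556/7⌋ − ⌊3556/11⌋ + ⌊3556/14⌋ + ⌊3556/22⌋ + ⌊3556/77⌋ − ⌊3556/154⌋ = 1385.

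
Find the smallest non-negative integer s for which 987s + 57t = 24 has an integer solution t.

gcd(987, 57) = 3 (Euclid: 987 = 17·57 + 18; 57 = 3·18 + 3; 18 = 6·3 + 0), and 3 | 24.
Extended Euclid: 987·(-3) + 57·(52) = 3. Scale by 8: s₀ = -24.
General solution s = s₀ + 19k; reducing mod 19 gives s = 14 (and t = -242).

14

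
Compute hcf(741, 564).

3

Euclid: 741 = 1·564 + 177; 564 = 3·177 + 33; 177 = 5·33 + 12; 33 = 2·12 + 9; 12 = 1·9 + 3; 9 = 3·3 + 0. Last nonzero remainder: 3.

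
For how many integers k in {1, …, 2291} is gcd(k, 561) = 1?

1307

Prime factors of 561: 3, 11, 17. Count integers ≤ 2291 divisible by none of them.
By inclusion–exclusion: 2291 − ⌊2291/3⌋ − ⌊2291/11⌋ − ⌊2291/17⌋ + ⌊2291/33⌋ + ⌊2291/51⌋ + ⌊2291/187⌋ − ⌊2291/561⌋ = 1307.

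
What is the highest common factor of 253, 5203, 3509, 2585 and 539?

11

gcd(253, 5203): 5203 = 20·253 + 143; 253 = 1·143 + 110; 143 = 1·110 + 33; 110 = 3·33 + 11; 33 = 3·11 + 0 → 11
gcd(11, 3509): 3509 = 319·11 + 0 → 11
gcd(11, 2585): 2585 = 235·11 + 0 → 11
gcd(11, 539): 539 = 49·11 + 0 → 11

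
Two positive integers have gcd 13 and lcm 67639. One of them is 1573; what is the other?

559

a·b = gcd·lcm = 13·67639 = 879307, so b = 879307/1573 = 559.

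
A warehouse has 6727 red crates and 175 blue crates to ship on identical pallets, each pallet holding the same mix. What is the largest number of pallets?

6727 = 7 · 31²
175 = 5² · 7
Common: 7 = 7

7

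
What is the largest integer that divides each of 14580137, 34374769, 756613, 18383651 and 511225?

14580137 = 11² · 13² · 23 · 31; 34374769 = 11² · 13² · 41²; 756613 = 11² · 13² · 37; 18383651 = 11² · 13² · 29 · 31; 511225 = 5² · 11² · 13²
gcd takes min exponent of each prime: 11² · 13² = 20449

20449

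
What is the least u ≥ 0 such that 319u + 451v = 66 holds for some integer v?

Euclid: 451 = 1·319 + 132; 319 = 2·132 + 55; 132 = 2·55 + 22; 55 = 2·22 + 11; 22 = 2·11 + 0 → gcd = 11; 66 = 11·6.
Back-substitution yields 319·(17) + 451·(-12) = 11, so one solution is u = 17·6 = 102, v = -12·6 = -72.
Solutions in u differ by 451/11 = 41; the one in [0, 41) is 102 mod 41 = 20.

20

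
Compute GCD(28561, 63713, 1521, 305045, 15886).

169

gcd(28561, 63713): 63713 = 2·28561 + 6591; 28561 = 4·6591 + 2197; 6591 = 3·2197 + 0 → 2197
gcd(2197, 1521): 2197 = 1·1521 + 676; 1521 = 2·676 + 169; 676 = 4·169 + 0 → 169
gcd(169, 305045): 305045 = 1805·169 + 0 → 169
gcd(169, 15886): 15886 = 94·169 + 0 → 169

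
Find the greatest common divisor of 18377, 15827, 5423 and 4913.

18377 = 17 · 23 · 47; 15827 = 7² · 17 · 19; 5423 = 11 · 17 · 29; 4913 = 17³
gcd takes min exponent of each prime: 17 = 17

17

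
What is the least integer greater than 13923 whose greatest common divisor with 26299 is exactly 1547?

Multiples of 1547 above 13923: 1547·10, 1547·11, … . Need the cofactor coprime to 26299/1547 = 17.
Checking s = 10, 11, … the first with gcd(s, 17) = 1 is s = 10, giving 15470.

15470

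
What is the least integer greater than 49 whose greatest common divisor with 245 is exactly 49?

245 = 49·5. Any x with gcd(x, 245) = 49 is a multiple of 49, say 49s, with s coprime to 5.
Need s > 49/49, so s ≥ 2. First s ≥ 2 with gcd(s, 5) = 1 is s = 2. Thus x = 49·2 = 98.

98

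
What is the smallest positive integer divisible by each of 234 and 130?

1170

gcd first: 234 = 1·130 + 104; 130 = 1·104 + 26; 104 = 4·26 + 0 → gcd = 26
lcm = 234·130/gcd = 30420/26 = 1170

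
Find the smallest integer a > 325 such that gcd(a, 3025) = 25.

350

gcd(a, 3025) = 25 forces 25 | a; write a = 25s. Then gcd(25s, 25·121) = 25·gcd(s, 121), so need gcd(s, 121) = 1.
25s > 325 gives s ≥ 14. The least s ≥ 14 coprime to 121 is 14, so a = 25·14 = 350.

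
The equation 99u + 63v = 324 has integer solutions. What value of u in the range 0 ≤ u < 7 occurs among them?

2

Reduce mod 63: 99u ≡ 324 (mod 63). With g = gcd(99, 63) = 9 dividing 324, divide through: 11u ≡ 36 (mod 7).
Since gcd(11, 7) = 1, u ≡ 36·(11)⁻¹ ≡ 2 (mod 7). Smallest non-negative: 2.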